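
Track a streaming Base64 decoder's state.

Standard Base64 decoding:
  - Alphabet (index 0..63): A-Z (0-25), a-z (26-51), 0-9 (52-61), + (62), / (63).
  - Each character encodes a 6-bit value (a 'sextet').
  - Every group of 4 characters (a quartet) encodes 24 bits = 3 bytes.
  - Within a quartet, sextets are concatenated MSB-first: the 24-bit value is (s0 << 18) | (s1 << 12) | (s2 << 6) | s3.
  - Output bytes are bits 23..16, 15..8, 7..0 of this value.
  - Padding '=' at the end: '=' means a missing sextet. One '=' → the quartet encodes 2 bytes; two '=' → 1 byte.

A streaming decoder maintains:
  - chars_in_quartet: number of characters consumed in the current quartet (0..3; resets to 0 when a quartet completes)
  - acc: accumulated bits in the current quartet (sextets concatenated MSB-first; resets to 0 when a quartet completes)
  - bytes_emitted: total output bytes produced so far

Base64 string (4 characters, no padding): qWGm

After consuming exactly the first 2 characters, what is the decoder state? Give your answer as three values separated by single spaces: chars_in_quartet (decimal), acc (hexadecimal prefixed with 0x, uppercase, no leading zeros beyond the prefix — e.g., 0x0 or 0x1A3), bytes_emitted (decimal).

Answer: 2 0xA96 0

Derivation:
After char 0 ('q'=42): chars_in_quartet=1 acc=0x2A bytes_emitted=0
After char 1 ('W'=22): chars_in_quartet=2 acc=0xA96 bytes_emitted=0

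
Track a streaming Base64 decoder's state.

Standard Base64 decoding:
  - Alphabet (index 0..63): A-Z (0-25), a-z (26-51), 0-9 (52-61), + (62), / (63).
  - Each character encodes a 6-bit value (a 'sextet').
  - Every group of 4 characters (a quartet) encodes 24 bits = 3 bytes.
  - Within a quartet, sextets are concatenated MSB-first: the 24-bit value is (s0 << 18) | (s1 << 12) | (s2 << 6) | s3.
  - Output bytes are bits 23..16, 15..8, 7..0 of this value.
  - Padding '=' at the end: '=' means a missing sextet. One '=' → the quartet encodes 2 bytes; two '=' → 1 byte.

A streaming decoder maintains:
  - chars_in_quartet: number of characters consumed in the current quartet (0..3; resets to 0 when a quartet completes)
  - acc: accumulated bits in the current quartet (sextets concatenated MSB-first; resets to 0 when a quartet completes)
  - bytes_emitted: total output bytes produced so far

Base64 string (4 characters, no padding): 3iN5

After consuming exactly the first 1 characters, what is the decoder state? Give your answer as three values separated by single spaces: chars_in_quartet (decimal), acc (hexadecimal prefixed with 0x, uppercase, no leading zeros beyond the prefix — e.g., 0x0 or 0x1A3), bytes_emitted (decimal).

Answer: 1 0x37 0

Derivation:
After char 0 ('3'=55): chars_in_quartet=1 acc=0x37 bytes_emitted=0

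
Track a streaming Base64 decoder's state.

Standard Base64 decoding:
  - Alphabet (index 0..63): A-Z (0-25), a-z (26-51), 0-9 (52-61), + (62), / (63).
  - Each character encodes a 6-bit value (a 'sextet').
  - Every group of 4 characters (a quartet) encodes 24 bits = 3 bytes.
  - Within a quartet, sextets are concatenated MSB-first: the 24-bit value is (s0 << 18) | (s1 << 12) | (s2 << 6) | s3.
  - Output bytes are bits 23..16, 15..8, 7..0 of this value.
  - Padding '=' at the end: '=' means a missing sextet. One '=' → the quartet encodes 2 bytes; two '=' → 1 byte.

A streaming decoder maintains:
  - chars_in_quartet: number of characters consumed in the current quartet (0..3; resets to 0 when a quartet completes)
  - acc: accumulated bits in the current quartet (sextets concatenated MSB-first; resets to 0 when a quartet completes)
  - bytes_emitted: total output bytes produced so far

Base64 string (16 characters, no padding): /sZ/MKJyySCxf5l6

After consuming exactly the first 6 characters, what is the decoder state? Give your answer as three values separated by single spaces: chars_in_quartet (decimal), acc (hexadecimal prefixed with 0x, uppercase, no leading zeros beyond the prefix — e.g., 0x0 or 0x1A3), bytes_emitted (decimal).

After char 0 ('/'=63): chars_in_quartet=1 acc=0x3F bytes_emitted=0
After char 1 ('s'=44): chars_in_quartet=2 acc=0xFEC bytes_emitted=0
After char 2 ('Z'=25): chars_in_quartet=3 acc=0x3FB19 bytes_emitted=0
After char 3 ('/'=63): chars_in_quartet=4 acc=0xFEC67F -> emit FE C6 7F, reset; bytes_emitted=3
After char 4 ('M'=12): chars_in_quartet=1 acc=0xC bytes_emitted=3
After char 5 ('K'=10): chars_in_quartet=2 acc=0x30A bytes_emitted=3

Answer: 2 0x30A 3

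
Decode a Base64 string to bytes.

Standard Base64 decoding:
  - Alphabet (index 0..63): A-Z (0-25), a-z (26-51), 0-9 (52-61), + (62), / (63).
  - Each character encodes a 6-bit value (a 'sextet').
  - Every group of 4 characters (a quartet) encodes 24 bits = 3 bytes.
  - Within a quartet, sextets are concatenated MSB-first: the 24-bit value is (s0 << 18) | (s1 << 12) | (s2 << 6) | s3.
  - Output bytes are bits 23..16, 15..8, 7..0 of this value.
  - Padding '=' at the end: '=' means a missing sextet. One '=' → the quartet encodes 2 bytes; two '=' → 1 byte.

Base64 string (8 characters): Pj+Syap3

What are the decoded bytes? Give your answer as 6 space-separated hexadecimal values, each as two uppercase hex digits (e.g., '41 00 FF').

Answer: 3E 3F 92 C9 AA 77

Derivation:
After char 0 ('P'=15): chars_in_quartet=1 acc=0xF bytes_emitted=0
After char 1 ('j'=35): chars_in_quartet=2 acc=0x3E3 bytes_emitted=0
After char 2 ('+'=62): chars_in_quartet=3 acc=0xF8FE bytes_emitted=0
After char 3 ('S'=18): chars_in_quartet=4 acc=0x3E3F92 -> emit 3E 3F 92, reset; bytes_emitted=3
After char 4 ('y'=50): chars_in_quartet=1 acc=0x32 bytes_emitted=3
After char 5 ('a'=26): chars_in_quartet=2 acc=0xC9A bytes_emitted=3
After char 6 ('p'=41): chars_in_quartet=3 acc=0x326A9 bytes_emitted=3
After char 7 ('3'=55): chars_in_quartet=4 acc=0xC9AA77 -> emit C9 AA 77, reset; bytes_emitted=6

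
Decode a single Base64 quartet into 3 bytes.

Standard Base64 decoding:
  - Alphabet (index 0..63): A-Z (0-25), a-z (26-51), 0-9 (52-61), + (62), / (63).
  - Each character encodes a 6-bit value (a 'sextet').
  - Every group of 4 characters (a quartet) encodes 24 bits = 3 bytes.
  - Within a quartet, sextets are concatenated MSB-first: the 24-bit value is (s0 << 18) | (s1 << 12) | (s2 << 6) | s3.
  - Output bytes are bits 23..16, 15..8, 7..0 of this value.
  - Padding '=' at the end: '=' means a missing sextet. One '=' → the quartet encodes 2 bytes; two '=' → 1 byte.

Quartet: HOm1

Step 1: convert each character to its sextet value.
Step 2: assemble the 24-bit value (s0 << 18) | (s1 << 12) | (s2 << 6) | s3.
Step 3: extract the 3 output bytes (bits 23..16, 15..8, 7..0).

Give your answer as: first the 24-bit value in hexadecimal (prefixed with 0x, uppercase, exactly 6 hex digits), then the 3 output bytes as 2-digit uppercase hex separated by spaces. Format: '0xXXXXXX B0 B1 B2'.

Answer: 0x1CE9B5 1C E9 B5

Derivation:
Sextets: H=7, O=14, m=38, 1=53
24-bit: (7<<18) | (14<<12) | (38<<6) | 53
      = 0x1C0000 | 0x00E000 | 0x000980 | 0x000035
      = 0x1CE9B5
Bytes: (v>>16)&0xFF=1C, (v>>8)&0xFF=E9, v&0xFF=B5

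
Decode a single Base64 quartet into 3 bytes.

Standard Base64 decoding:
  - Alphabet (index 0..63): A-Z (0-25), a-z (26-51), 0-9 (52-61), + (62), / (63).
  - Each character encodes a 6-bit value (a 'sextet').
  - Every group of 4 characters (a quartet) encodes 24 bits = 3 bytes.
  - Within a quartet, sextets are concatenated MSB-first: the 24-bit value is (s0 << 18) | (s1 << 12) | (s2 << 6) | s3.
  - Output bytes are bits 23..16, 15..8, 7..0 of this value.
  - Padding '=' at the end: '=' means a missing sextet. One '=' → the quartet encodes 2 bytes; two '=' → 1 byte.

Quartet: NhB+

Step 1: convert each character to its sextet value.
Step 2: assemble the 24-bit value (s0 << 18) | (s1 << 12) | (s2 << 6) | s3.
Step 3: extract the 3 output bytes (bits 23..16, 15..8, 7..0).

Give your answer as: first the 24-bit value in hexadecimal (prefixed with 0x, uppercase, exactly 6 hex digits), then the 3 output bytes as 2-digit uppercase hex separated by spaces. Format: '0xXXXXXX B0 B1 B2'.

Sextets: N=13, h=33, B=1, +=62
24-bit: (13<<18) | (33<<12) | (1<<6) | 62
      = 0x340000 | 0x021000 | 0x000040 | 0x00003E
      = 0x36107E
Bytes: (v>>16)&0xFF=36, (v>>8)&0xFF=10, v&0xFF=7E

Answer: 0x36107E 36 10 7E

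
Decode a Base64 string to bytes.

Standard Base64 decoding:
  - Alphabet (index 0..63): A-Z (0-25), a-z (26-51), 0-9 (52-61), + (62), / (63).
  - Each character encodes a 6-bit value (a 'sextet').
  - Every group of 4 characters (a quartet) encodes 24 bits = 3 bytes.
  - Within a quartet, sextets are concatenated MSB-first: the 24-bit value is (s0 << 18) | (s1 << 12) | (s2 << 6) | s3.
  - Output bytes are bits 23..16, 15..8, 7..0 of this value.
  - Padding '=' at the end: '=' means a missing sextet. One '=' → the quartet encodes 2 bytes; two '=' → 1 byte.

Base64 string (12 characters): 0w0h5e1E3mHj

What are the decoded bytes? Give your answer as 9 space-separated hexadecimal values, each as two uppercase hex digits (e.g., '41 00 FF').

After char 0 ('0'=52): chars_in_quartet=1 acc=0x34 bytes_emitted=0
After char 1 ('w'=48): chars_in_quartet=2 acc=0xD30 bytes_emitted=0
After char 2 ('0'=52): chars_in_quartet=3 acc=0x34C34 bytes_emitted=0
After char 3 ('h'=33): chars_in_quartet=4 acc=0xD30D21 -> emit D3 0D 21, reset; bytes_emitted=3
After char 4 ('5'=57): chars_in_quartet=1 acc=0x39 bytes_emitted=3
After char 5 ('e'=30): chars_in_quartet=2 acc=0xE5E bytes_emitted=3
After char 6 ('1'=53): chars_in_quartet=3 acc=0x397B5 bytes_emitted=3
After char 7 ('E'=4): chars_in_quartet=4 acc=0xE5ED44 -> emit E5 ED 44, reset; bytes_emitted=6
After char 8 ('3'=55): chars_in_quartet=1 acc=0x37 bytes_emitted=6
After char 9 ('m'=38): chars_in_quartet=2 acc=0xDE6 bytes_emitted=6
After char 10 ('H'=7): chars_in_quartet=3 acc=0x37987 bytes_emitted=6
After char 11 ('j'=35): chars_in_quartet=4 acc=0xDE61E3 -> emit DE 61 E3, reset; bytes_emitted=9

Answer: D3 0D 21 E5 ED 44 DE 61 E3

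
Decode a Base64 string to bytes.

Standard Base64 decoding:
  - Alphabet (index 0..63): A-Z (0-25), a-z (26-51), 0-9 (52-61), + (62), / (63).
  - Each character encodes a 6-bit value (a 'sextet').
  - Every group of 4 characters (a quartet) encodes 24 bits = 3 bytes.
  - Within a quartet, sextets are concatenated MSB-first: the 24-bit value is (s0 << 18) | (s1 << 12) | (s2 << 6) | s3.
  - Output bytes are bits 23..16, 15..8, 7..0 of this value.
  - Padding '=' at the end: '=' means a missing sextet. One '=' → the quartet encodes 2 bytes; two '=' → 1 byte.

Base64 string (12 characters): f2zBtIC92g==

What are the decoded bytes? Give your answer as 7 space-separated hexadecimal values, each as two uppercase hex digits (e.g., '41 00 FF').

After char 0 ('f'=31): chars_in_quartet=1 acc=0x1F bytes_emitted=0
After char 1 ('2'=54): chars_in_quartet=2 acc=0x7F6 bytes_emitted=0
After char 2 ('z'=51): chars_in_quartet=3 acc=0x1FDB3 bytes_emitted=0
After char 3 ('B'=1): chars_in_quartet=4 acc=0x7F6CC1 -> emit 7F 6C C1, reset; bytes_emitted=3
After char 4 ('t'=45): chars_in_quartet=1 acc=0x2D bytes_emitted=3
After char 5 ('I'=8): chars_in_quartet=2 acc=0xB48 bytes_emitted=3
After char 6 ('C'=2): chars_in_quartet=3 acc=0x2D202 bytes_emitted=3
After char 7 ('9'=61): chars_in_quartet=4 acc=0xB480BD -> emit B4 80 BD, reset; bytes_emitted=6
After char 8 ('2'=54): chars_in_quartet=1 acc=0x36 bytes_emitted=6
After char 9 ('g'=32): chars_in_quartet=2 acc=0xDA0 bytes_emitted=6
Padding '==': partial quartet acc=0xDA0 -> emit DA; bytes_emitted=7

Answer: 7F 6C C1 B4 80 BD DA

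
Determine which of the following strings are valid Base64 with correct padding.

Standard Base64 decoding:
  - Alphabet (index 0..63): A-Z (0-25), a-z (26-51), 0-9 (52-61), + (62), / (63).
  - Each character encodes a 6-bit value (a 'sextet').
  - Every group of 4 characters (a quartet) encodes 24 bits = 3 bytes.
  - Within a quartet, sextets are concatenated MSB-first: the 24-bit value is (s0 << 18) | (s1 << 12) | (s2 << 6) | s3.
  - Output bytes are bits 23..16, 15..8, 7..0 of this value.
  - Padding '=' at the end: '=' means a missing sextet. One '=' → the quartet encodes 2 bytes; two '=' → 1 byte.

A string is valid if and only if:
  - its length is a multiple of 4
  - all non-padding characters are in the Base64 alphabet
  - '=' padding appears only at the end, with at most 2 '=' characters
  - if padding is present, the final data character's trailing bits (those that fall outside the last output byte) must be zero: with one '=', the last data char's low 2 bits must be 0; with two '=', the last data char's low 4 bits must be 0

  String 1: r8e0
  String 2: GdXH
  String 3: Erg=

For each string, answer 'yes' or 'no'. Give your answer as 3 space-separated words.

Answer: yes yes yes

Derivation:
String 1: 'r8e0' → valid
String 2: 'GdXH' → valid
String 3: 'Erg=' → valid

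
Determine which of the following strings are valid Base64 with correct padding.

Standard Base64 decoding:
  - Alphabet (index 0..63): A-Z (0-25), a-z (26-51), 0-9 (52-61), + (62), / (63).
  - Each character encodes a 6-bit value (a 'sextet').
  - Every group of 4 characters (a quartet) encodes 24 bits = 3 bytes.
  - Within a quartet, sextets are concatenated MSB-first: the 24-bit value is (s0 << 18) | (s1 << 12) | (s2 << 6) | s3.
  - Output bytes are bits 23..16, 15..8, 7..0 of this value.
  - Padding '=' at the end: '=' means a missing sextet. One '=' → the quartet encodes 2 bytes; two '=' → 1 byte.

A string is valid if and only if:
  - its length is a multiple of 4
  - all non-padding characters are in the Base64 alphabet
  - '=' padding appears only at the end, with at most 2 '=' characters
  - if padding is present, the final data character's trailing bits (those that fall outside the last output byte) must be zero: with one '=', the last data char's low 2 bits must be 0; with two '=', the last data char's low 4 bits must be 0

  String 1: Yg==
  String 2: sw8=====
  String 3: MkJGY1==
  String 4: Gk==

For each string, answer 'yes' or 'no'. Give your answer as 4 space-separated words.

Answer: yes no no no

Derivation:
String 1: 'Yg==' → valid
String 2: 'sw8=====' → invalid (5 pad chars (max 2))
String 3: 'MkJGY1==' → invalid (bad trailing bits)
String 4: 'Gk==' → invalid (bad trailing bits)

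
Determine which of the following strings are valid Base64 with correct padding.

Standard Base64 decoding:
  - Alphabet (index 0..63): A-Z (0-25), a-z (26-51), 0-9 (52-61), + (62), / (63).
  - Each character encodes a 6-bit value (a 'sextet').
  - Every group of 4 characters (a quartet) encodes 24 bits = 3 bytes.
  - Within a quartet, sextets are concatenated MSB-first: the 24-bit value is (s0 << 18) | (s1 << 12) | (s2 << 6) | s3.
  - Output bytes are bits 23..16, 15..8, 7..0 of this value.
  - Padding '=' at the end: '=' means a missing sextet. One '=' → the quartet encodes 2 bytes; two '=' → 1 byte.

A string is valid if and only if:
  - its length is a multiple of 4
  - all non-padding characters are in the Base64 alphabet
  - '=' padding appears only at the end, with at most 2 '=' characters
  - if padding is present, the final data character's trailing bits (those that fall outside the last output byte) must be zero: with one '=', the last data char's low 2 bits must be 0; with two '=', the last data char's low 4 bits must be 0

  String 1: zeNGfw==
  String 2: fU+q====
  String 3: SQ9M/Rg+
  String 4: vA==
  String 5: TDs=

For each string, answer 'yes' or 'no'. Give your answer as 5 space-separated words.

String 1: 'zeNGfw==' → valid
String 2: 'fU+q====' → invalid (4 pad chars (max 2))
String 3: 'SQ9M/Rg+' → valid
String 4: 'vA==' → valid
String 5: 'TDs=' → valid

Answer: yes no yes yes yes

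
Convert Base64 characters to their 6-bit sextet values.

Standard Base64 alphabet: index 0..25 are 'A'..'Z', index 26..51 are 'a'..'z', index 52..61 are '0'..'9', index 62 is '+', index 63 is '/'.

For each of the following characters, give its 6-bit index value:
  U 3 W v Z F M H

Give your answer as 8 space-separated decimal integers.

'U': A..Z range, ord('U') − ord('A') = 20
'3': 0..9 range, 52 + ord('3') − ord('0') = 55
'W': A..Z range, ord('W') − ord('A') = 22
'v': a..z range, 26 + ord('v') − ord('a') = 47
'Z': A..Z range, ord('Z') − ord('A') = 25
'F': A..Z range, ord('F') − ord('A') = 5
'M': A..Z range, ord('M') − ord('A') = 12
'H': A..Z range, ord('H') − ord('A') = 7

Answer: 20 55 22 47 25 5 12 7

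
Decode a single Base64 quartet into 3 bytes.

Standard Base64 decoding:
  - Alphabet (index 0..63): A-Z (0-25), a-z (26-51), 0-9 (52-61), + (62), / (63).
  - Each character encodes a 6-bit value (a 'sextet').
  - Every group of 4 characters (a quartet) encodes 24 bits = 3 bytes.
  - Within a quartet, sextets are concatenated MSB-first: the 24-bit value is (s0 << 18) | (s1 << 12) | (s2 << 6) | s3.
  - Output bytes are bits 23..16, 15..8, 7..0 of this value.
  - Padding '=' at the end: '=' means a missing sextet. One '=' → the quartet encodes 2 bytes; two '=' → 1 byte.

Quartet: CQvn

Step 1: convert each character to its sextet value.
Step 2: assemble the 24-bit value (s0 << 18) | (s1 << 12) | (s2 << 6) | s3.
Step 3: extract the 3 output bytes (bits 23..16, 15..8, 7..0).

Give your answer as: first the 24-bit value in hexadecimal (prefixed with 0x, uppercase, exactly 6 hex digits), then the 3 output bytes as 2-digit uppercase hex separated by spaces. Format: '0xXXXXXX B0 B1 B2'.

Answer: 0x090BE7 09 0B E7

Derivation:
Sextets: C=2, Q=16, v=47, n=39
24-bit: (2<<18) | (16<<12) | (47<<6) | 39
      = 0x080000 | 0x010000 | 0x000BC0 | 0x000027
      = 0x090BE7
Bytes: (v>>16)&0xFF=09, (v>>8)&0xFF=0B, v&0xFF=E7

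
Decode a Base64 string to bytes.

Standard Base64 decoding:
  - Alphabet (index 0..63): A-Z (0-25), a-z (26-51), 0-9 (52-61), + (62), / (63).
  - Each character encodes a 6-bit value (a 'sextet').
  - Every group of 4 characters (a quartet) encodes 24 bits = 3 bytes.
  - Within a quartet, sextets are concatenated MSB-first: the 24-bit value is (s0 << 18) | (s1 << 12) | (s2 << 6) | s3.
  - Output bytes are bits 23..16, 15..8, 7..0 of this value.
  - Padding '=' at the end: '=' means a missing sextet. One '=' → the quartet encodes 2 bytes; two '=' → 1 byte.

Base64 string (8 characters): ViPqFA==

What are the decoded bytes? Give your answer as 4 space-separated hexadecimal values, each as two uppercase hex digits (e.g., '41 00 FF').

Answer: 56 23 EA 14

Derivation:
After char 0 ('V'=21): chars_in_quartet=1 acc=0x15 bytes_emitted=0
After char 1 ('i'=34): chars_in_quartet=2 acc=0x562 bytes_emitted=0
After char 2 ('P'=15): chars_in_quartet=3 acc=0x1588F bytes_emitted=0
After char 3 ('q'=42): chars_in_quartet=4 acc=0x5623EA -> emit 56 23 EA, reset; bytes_emitted=3
After char 4 ('F'=5): chars_in_quartet=1 acc=0x5 bytes_emitted=3
After char 5 ('A'=0): chars_in_quartet=2 acc=0x140 bytes_emitted=3
Padding '==': partial quartet acc=0x140 -> emit 14; bytes_emitted=4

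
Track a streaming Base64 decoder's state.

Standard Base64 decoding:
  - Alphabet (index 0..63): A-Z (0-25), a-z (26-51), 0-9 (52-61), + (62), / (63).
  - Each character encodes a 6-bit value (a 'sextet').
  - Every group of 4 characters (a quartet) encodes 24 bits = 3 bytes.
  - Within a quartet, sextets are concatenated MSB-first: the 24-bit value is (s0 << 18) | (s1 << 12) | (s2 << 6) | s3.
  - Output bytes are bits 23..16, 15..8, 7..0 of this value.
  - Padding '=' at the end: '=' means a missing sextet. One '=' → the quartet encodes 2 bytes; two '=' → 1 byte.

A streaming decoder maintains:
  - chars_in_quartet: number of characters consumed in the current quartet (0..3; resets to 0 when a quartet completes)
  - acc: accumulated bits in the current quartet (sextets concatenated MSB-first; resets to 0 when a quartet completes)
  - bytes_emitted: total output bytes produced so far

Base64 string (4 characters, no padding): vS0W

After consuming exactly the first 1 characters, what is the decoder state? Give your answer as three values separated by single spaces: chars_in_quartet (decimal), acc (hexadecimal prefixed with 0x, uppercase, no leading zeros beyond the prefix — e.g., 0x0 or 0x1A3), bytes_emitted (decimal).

After char 0 ('v'=47): chars_in_quartet=1 acc=0x2F bytes_emitted=0

Answer: 1 0x2F 0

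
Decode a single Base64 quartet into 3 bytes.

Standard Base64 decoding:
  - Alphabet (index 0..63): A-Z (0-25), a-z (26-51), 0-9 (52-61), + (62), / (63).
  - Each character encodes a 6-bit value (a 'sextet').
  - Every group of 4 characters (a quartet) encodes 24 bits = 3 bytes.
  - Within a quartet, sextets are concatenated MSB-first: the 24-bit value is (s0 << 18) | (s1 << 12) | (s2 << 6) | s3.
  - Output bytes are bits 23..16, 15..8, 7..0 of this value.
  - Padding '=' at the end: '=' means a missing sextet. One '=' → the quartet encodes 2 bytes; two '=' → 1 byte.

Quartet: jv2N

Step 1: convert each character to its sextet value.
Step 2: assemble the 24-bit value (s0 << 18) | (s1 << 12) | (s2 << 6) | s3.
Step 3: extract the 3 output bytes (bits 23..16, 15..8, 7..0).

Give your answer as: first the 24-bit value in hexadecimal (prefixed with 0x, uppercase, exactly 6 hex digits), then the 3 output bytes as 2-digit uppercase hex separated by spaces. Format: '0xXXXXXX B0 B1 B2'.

Answer: 0x8EFD8D 8E FD 8D

Derivation:
Sextets: j=35, v=47, 2=54, N=13
24-bit: (35<<18) | (47<<12) | (54<<6) | 13
      = 0x8C0000 | 0x02F000 | 0x000D80 | 0x00000D
      = 0x8EFD8D
Bytes: (v>>16)&0xFF=8E, (v>>8)&0xFF=FD, v&0xFF=8D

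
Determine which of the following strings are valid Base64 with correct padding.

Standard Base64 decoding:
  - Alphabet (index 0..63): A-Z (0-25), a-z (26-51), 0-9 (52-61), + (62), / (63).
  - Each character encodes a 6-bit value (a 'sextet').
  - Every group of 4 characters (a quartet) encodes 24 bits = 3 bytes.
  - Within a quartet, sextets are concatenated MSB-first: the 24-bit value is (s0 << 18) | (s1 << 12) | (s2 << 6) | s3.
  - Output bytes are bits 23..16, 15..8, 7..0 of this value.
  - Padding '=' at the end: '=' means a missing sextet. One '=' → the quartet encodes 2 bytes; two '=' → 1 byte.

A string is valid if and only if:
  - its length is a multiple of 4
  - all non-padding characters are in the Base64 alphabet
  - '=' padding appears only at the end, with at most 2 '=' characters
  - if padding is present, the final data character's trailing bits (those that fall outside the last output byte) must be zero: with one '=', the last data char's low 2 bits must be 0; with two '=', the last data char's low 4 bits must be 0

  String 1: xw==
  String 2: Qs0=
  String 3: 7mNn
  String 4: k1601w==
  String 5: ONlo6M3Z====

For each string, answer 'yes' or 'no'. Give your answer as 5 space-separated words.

String 1: 'xw==' → valid
String 2: 'Qs0=' → valid
String 3: '7mNn' → valid
String 4: 'k1601w==' → valid
String 5: 'ONlo6M3Z====' → invalid (4 pad chars (max 2))

Answer: yes yes yes yes no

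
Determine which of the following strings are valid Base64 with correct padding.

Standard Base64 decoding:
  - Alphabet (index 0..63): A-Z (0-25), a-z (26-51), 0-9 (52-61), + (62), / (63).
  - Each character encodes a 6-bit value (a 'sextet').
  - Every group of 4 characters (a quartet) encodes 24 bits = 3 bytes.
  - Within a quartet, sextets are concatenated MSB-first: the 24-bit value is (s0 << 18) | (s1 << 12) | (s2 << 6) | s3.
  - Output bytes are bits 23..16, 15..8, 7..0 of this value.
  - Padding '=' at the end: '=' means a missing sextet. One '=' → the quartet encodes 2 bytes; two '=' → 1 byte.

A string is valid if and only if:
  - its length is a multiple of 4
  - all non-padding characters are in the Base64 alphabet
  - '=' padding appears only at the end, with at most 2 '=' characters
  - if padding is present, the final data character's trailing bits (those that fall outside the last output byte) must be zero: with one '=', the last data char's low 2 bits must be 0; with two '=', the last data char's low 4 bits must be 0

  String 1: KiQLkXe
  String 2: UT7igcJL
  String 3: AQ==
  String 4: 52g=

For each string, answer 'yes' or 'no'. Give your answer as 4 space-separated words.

String 1: 'KiQLkXe' → invalid (len=7 not mult of 4)
String 2: 'UT7igcJL' → valid
String 3: 'AQ==' → valid
String 4: '52g=' → valid

Answer: no yes yes yes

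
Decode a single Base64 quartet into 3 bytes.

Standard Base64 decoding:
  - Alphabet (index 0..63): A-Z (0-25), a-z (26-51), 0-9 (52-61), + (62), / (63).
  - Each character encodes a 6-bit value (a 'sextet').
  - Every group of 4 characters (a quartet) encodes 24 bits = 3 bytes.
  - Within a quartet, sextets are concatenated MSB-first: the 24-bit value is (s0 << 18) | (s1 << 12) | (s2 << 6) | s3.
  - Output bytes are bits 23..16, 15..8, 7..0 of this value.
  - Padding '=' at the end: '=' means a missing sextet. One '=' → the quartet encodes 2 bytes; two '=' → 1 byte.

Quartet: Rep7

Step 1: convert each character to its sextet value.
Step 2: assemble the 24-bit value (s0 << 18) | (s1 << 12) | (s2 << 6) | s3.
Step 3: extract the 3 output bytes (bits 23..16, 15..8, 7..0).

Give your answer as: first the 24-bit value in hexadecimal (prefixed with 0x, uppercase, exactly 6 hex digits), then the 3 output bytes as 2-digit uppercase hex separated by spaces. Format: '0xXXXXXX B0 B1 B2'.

Answer: 0x45EA7B 45 EA 7B

Derivation:
Sextets: R=17, e=30, p=41, 7=59
24-bit: (17<<18) | (30<<12) | (41<<6) | 59
      = 0x440000 | 0x01E000 | 0x000A40 | 0x00003B
      = 0x45EA7B
Bytes: (v>>16)&0xFF=45, (v>>8)&0xFF=EA, v&0xFF=7B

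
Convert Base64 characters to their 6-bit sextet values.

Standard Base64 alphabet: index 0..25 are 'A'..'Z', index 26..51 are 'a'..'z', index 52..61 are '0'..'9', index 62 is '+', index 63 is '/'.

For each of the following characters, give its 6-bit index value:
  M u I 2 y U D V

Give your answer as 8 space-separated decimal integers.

Answer: 12 46 8 54 50 20 3 21

Derivation:
'M': A..Z range, ord('M') − ord('A') = 12
'u': a..z range, 26 + ord('u') − ord('a') = 46
'I': A..Z range, ord('I') − ord('A') = 8
'2': 0..9 range, 52 + ord('2') − ord('0') = 54
'y': a..z range, 26 + ord('y') − ord('a') = 50
'U': A..Z range, ord('U') − ord('A') = 20
'D': A..Z range, ord('D') − ord('A') = 3
'V': A..Z range, ord('V') − ord('A') = 21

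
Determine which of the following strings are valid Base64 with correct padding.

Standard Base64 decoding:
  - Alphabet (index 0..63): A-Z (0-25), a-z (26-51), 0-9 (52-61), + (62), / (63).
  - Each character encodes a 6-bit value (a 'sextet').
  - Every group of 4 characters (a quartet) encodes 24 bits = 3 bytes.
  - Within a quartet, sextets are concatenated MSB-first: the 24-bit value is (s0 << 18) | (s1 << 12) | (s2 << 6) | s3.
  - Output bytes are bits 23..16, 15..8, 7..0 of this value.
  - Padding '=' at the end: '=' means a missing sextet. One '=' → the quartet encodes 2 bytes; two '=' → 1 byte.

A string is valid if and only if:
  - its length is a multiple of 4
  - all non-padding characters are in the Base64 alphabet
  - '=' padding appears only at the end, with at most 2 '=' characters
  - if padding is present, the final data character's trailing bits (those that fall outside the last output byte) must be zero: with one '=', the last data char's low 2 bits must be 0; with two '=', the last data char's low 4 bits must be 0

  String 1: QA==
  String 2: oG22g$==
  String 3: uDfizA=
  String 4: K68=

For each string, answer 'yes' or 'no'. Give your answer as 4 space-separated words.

Answer: yes no no yes

Derivation:
String 1: 'QA==' → valid
String 2: 'oG22g$==' → invalid (bad char(s): ['$'])
String 3: 'uDfizA=' → invalid (len=7 not mult of 4)
String 4: 'K68=' → valid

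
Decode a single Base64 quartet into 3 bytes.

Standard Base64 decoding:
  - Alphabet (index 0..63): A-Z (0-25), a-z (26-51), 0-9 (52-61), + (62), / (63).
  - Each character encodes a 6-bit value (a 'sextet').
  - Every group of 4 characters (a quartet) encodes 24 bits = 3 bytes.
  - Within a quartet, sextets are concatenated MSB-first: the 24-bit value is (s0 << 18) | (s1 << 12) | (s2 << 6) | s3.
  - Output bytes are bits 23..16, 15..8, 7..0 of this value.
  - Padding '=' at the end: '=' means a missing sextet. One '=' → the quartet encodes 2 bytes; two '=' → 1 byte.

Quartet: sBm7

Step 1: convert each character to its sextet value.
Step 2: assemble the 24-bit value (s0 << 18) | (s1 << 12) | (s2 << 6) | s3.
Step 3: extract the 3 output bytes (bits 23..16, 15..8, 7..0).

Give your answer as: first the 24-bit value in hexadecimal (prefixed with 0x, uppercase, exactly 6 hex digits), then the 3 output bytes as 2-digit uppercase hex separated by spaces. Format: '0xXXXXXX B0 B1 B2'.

Sextets: s=44, B=1, m=38, 7=59
24-bit: (44<<18) | (1<<12) | (38<<6) | 59
      = 0xB00000 | 0x001000 | 0x000980 | 0x00003B
      = 0xB019BB
Bytes: (v>>16)&0xFF=B0, (v>>8)&0xFF=19, v&0xFF=BB

Answer: 0xB019BB B0 19 BB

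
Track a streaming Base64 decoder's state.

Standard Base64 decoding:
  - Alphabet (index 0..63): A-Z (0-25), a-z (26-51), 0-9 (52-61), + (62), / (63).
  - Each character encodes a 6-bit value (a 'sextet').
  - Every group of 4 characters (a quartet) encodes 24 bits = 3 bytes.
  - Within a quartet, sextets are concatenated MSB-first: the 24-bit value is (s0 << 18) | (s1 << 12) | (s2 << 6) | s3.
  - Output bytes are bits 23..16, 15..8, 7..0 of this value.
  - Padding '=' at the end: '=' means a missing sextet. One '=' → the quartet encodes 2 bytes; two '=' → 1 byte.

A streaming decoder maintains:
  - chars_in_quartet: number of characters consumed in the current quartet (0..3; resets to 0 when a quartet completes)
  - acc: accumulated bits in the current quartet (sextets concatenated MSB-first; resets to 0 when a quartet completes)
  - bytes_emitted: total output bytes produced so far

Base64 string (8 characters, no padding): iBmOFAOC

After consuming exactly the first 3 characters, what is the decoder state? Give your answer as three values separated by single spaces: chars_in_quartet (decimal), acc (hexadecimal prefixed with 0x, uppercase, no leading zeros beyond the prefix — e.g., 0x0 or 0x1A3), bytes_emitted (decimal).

After char 0 ('i'=34): chars_in_quartet=1 acc=0x22 bytes_emitted=0
After char 1 ('B'=1): chars_in_quartet=2 acc=0x881 bytes_emitted=0
After char 2 ('m'=38): chars_in_quartet=3 acc=0x22066 bytes_emitted=0

Answer: 3 0x22066 0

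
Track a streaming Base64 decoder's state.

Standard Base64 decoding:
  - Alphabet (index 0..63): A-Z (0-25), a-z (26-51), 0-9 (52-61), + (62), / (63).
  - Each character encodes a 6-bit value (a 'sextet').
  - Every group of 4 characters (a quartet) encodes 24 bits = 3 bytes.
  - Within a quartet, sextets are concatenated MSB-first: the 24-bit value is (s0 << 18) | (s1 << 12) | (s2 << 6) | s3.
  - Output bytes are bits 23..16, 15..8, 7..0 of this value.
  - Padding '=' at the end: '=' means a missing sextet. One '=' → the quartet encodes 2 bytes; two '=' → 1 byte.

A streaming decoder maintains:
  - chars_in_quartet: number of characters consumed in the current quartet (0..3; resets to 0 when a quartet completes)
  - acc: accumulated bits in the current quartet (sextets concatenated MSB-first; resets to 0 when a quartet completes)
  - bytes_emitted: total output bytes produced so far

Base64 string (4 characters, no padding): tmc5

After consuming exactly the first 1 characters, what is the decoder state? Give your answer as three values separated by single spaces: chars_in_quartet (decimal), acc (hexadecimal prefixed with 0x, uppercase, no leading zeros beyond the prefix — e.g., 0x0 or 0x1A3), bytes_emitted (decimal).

Answer: 1 0x2D 0

Derivation:
After char 0 ('t'=45): chars_in_quartet=1 acc=0x2D bytes_emitted=0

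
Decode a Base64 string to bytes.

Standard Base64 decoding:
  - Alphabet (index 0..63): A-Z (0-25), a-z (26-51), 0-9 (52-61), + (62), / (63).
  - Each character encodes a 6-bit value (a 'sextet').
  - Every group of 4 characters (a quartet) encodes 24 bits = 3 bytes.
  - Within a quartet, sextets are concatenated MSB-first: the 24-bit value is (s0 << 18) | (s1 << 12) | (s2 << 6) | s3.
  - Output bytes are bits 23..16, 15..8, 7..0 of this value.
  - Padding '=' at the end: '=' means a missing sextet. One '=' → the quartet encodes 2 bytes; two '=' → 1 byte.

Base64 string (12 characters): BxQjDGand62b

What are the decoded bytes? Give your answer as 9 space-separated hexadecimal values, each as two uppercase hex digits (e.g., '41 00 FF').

After char 0 ('B'=1): chars_in_quartet=1 acc=0x1 bytes_emitted=0
After char 1 ('x'=49): chars_in_quartet=2 acc=0x71 bytes_emitted=0
After char 2 ('Q'=16): chars_in_quartet=3 acc=0x1C50 bytes_emitted=0
After char 3 ('j'=35): chars_in_quartet=4 acc=0x71423 -> emit 07 14 23, reset; bytes_emitted=3
After char 4 ('D'=3): chars_in_quartet=1 acc=0x3 bytes_emitted=3
After char 5 ('G'=6): chars_in_quartet=2 acc=0xC6 bytes_emitted=3
After char 6 ('a'=26): chars_in_quartet=3 acc=0x319A bytes_emitted=3
After char 7 ('n'=39): chars_in_quartet=4 acc=0xC66A7 -> emit 0C 66 A7, reset; bytes_emitted=6
After char 8 ('d'=29): chars_in_quartet=1 acc=0x1D bytes_emitted=6
After char 9 ('6'=58): chars_in_quartet=2 acc=0x77A bytes_emitted=6
After char 10 ('2'=54): chars_in_quartet=3 acc=0x1DEB6 bytes_emitted=6
After char 11 ('b'=27): chars_in_quartet=4 acc=0x77AD9B -> emit 77 AD 9B, reset; bytes_emitted=9

Answer: 07 14 23 0C 66 A7 77 AD 9B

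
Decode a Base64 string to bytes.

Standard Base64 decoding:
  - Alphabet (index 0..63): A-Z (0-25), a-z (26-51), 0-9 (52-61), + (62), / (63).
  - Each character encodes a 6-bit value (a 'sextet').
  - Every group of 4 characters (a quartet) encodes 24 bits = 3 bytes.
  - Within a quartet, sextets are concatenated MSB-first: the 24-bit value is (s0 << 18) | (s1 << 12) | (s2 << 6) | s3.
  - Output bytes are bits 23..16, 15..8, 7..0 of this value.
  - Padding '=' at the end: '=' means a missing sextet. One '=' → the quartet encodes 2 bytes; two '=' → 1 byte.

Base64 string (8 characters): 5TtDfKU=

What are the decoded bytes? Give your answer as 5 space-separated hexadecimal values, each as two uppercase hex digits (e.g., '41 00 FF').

After char 0 ('5'=57): chars_in_quartet=1 acc=0x39 bytes_emitted=0
After char 1 ('T'=19): chars_in_quartet=2 acc=0xE53 bytes_emitted=0
After char 2 ('t'=45): chars_in_quartet=3 acc=0x394ED bytes_emitted=0
After char 3 ('D'=3): chars_in_quartet=4 acc=0xE53B43 -> emit E5 3B 43, reset; bytes_emitted=3
After char 4 ('f'=31): chars_in_quartet=1 acc=0x1F bytes_emitted=3
After char 5 ('K'=10): chars_in_quartet=2 acc=0x7CA bytes_emitted=3
After char 6 ('U'=20): chars_in_quartet=3 acc=0x1F294 bytes_emitted=3
Padding '=': partial quartet acc=0x1F294 -> emit 7C A5; bytes_emitted=5

Answer: E5 3B 43 7C A5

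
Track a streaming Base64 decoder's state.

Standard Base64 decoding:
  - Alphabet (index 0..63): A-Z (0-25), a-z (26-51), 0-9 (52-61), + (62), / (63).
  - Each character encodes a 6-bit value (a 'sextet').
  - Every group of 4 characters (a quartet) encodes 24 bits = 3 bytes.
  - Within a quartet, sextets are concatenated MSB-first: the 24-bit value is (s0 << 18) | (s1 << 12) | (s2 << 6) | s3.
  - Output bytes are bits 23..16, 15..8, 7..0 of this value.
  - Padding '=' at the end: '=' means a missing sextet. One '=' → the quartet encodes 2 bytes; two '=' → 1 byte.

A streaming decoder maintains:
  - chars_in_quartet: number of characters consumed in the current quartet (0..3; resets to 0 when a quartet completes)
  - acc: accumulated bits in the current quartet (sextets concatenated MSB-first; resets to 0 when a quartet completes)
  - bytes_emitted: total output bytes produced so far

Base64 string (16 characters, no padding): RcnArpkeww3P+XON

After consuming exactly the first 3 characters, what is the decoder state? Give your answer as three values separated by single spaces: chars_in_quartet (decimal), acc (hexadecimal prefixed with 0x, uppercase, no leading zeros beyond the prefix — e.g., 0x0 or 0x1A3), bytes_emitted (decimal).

Answer: 3 0x11727 0

Derivation:
After char 0 ('R'=17): chars_in_quartet=1 acc=0x11 bytes_emitted=0
After char 1 ('c'=28): chars_in_quartet=2 acc=0x45C bytes_emitted=0
After char 2 ('n'=39): chars_in_quartet=3 acc=0x11727 bytes_emitted=0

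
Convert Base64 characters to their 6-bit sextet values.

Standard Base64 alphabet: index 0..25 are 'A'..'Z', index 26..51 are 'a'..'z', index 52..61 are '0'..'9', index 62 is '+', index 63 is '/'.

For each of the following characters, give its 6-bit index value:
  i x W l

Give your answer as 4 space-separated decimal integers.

Answer: 34 49 22 37

Derivation:
'i': a..z range, 26 + ord('i') − ord('a') = 34
'x': a..z range, 26 + ord('x') − ord('a') = 49
'W': A..Z range, ord('W') − ord('A') = 22
'l': a..z range, 26 + ord('l') − ord('a') = 37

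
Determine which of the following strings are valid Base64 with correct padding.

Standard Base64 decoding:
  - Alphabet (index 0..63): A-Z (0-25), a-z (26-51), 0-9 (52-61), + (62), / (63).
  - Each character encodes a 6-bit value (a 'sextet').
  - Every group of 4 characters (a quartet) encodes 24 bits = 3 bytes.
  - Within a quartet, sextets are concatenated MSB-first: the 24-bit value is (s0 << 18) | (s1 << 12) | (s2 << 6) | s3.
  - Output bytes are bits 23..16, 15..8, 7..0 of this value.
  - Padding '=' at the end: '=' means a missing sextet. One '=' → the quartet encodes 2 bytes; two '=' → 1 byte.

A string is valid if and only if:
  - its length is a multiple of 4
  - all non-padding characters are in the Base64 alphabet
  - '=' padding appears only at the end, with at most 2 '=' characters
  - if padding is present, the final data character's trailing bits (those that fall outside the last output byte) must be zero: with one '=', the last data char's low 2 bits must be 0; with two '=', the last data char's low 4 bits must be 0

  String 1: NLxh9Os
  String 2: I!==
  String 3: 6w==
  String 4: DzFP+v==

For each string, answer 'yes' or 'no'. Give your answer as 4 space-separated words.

String 1: 'NLxh9Os' → invalid (len=7 not mult of 4)
String 2: 'I!==' → invalid (bad char(s): ['!'])
String 3: '6w==' → valid
String 4: 'DzFP+v==' → invalid (bad trailing bits)

Answer: no no yes no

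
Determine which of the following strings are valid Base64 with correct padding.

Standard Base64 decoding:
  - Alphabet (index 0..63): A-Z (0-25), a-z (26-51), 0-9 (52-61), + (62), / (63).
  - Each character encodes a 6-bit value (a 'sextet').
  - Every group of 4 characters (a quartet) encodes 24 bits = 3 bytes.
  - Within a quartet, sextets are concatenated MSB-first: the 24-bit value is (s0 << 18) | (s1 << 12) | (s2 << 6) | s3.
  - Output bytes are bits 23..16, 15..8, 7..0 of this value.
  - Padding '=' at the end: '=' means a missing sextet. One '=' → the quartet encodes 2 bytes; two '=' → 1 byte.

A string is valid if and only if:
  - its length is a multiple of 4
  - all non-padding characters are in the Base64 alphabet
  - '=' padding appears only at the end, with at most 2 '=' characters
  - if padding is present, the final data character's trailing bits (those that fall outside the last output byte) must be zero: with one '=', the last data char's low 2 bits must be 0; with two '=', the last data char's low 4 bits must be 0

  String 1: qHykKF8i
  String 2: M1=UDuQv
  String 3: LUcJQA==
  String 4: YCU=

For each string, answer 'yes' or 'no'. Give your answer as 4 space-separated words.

Answer: yes no yes yes

Derivation:
String 1: 'qHykKF8i' → valid
String 2: 'M1=UDuQv' → invalid (bad char(s): ['=']; '=' in middle)
String 3: 'LUcJQA==' → valid
String 4: 'YCU=' → valid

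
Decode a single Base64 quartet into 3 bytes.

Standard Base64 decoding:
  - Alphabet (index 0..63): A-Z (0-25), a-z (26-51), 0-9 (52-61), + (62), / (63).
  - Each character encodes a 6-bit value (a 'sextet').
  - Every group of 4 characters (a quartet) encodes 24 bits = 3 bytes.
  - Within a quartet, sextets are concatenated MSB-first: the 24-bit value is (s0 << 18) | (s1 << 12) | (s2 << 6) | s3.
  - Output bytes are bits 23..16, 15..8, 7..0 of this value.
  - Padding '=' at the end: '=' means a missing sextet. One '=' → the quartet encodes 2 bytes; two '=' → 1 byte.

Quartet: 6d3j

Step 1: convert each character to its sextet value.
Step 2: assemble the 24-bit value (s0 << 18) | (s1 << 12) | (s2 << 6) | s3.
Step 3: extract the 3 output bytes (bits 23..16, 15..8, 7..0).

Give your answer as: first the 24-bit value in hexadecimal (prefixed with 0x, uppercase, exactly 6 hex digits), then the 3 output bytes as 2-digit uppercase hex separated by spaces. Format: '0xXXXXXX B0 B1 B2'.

Sextets: 6=58, d=29, 3=55, j=35
24-bit: (58<<18) | (29<<12) | (55<<6) | 35
      = 0xE80000 | 0x01D000 | 0x000DC0 | 0x000023
      = 0xE9DDE3
Bytes: (v>>16)&0xFF=E9, (v>>8)&0xFF=DD, v&0xFF=E3

Answer: 0xE9DDE3 E9 DD E3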